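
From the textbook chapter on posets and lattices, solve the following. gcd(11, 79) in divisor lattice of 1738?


Meet=gcd.
gcd(11,79)=1


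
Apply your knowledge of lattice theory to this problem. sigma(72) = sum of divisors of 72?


sigma(n) = sum of divisors.
Divisors of 72: [1, 2, 3, 4, 6, 8, 9, 12, 18, 24, 36, 72]
Sum = 195


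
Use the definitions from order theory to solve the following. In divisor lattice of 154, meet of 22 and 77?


In a divisor lattice, meet = gcd (greatest common divisor).
By Euclidean algorithm or factoring: gcd(22,77) = 11


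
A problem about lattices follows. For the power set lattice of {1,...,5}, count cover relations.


A cover relation a -< b holds when a < b with no c strictly between.
Cover relations:
  {} -< {1}
  {} -< {2}
  {} -< {3}
  {} -< {4}
  {} -< {5}
  {1} -< {1,2}
  {1} -< {1,3}
  {1} -< {1,4}
  ...72 more
Total: 80


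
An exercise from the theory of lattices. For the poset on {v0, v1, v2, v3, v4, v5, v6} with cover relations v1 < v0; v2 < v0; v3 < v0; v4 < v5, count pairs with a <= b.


The order relation is {(a,b) : a <= b}, reflexive so it includes (a,a).
Examples: (v0,v0), (v1,v0), (v1,v1), (v2,v0), (v2,v2), ...
Total ordered pairs: 11


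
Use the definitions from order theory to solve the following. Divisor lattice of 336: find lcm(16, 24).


In a divisor lattice, join = lcm (least common multiple).
gcd(16,24) = 8
lcm(16,24) = 16*24/gcd = 384/8 = 48


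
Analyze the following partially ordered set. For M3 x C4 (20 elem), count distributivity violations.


Distributive law: a ^ (b v c) = (a ^ b) v (a ^ c).
Check all 20^3 = 8000 ordered triples (a,b,c).
  e.g. a=(a1,0), b=(a2,0), c=(a3,0): lhs=(a1,0) != rhs=(0,0)
  e.g. a=(a1,0), b=(a2,0), c=(a3,1): lhs=(a1,0) != rhs=(0,0)
Total violating triples: 384


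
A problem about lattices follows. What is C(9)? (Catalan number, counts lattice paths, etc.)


C(n) = C(2n, n) / (n+1).
C(18, 9) = 48620
C(9) = 48620 / 10 = 4862


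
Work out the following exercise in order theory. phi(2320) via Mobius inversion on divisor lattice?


phi(n) = n * prod_{p|n} (1 - 1/p).
Prime divisors of 2320: [2, 5, 29]
phi(2320) = 2320 * (1 - 1/2) * (1 - 1/5) * (1 - 1/29)
phi(2320) = 896


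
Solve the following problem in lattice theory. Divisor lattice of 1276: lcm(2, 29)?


Join=lcm.
gcd(2,29)=1
lcm=58


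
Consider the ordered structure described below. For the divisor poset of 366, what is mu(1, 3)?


In a divisor lattice, mu(a,b) = mu(b/a) where mu is the classical Mobius function.
b/a = 3/1 = 3
Prime factorization of 3: primes [3]
3 is squarefree with 1 prime factor(s), so mu(3) = (-1)^1 = -1


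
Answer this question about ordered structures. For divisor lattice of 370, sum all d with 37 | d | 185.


Interval [37,185] in divisors of 370: [37, 185]
Sum = 222


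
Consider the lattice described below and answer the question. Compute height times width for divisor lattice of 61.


Height = length of longest chain minus 1; width = size of largest antichain.
A maximum chain: 1 | 61  (height 1).
A maximum antichain: {1}  (width 1).
Product = 1 * 1 = 1


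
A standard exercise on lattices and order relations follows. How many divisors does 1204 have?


Divisors of 1204: [1, 2, 4, 7, 14, 28, 43, 86, 172, 301, 602, 1204]
Count: 12


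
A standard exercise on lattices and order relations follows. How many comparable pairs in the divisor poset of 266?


A comparable pair {a,b} has a < b or b < a in the order.
Count unordered pairs where one element is strictly below the other.
Examples: {1,2}, {1,7}, {1,14}, {1,19}, ...
Total comparable pairs: 19


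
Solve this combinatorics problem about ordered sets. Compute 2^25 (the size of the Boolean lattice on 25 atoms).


Power set = 2^n.
2^25 = 33554432


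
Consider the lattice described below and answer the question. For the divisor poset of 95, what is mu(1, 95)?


In a divisor lattice, mu(a,b) = mu(b/a) where mu is the classical Mobius function.
b/a = 95/1 = 95
Prime factorization of 95: primes [5, 19]
95 is squarefree with 2 prime factor(s), so mu(95) = (-1)^2 = 1


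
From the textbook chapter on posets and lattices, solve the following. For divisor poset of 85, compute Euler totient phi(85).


phi(n) = n * prod_{p|n} (1 - 1/p).
Prime divisors of 85: [5, 17]
phi(85) = 85 * (1 - 1/5) * (1 - 1/17)
phi(85) = 64


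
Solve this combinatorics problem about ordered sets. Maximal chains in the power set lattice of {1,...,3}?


A maximal chain goes from the minimum element to a maximal element via cover relations.
Counting all min-to-max paths in the cover graph.
Total maximal chains: 6


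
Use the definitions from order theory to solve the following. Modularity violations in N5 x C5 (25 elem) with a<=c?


Modular law: if a <= c then a v (b ^ c) = (a v b) ^ c.
Check all triples (a,b,c) with a <= c among 25 elements.
  e.g. a=(a,0), b=(c,0), c=(b,0): lhs=(a,0) != rhs=(b,0)
  e.g. a=(a,0), b=(c,1), c=(b,0): lhs=(a,0) != rhs=(b,0)
Total violating triples: 75


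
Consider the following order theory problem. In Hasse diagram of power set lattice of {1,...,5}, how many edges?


A cover relation a -< b holds when a < b with no c strictly between.
Cover relations:
  {} -< {1}
  {} -< {2}
  {} -< {3}
  {} -< {4}
  {} -< {5}
  {1} -< {1,2}
  {1} -< {1,3}
  {1} -< {1,4}
  ...72 more
Total: 80


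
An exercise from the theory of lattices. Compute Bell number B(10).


B(n) = number of set partitions of an n-element set.
B(n) satisfies the recurrence: B(n+1) = sum_k C(n,k)*B(k).
B(10) = 115975


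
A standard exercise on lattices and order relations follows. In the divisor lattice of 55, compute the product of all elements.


Divisors of 55: [1, 5, 11, 55]
Product = n^(d(n)/2) = 55^(4/2)
Product = 3025


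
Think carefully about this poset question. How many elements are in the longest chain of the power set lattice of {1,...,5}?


A chain is a totally ordered subset; we count the number of elements in a maximum chain.
Compute, for each element x, the size of the longest chain ending at x:
  {}: 1
  {1}: 2
  {2}: 2
  {3}: 2
  {4}: 2
  {5}: 2
  ...
A maximum chain: {} < {1} < {1,2} < {1,2,3} < {1,2,3,4} < {1,2,3,4,5}
Number of elements in the longest chain: 6


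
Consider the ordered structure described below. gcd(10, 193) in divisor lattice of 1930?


Meet=gcd.
gcd(10,193)=1


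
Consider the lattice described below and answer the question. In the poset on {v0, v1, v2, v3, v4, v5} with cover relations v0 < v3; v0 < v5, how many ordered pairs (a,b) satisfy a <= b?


The order relation is {(a,b) : a <= b}, reflexive so it includes (a,a).
Examples: (v0,v0), (v0,v3), (v0,v5), (v1,v1), (v2,v2), ...
Total ordered pairs: 8


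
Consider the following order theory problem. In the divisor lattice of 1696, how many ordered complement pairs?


Complement pair (a,b): a meet b = bottom, a join b = top.
Here: gcd(a,b)=1 and lcm(a,b)=1696, i.e. a*b=1696 with a,b coprime.
Pairs found: (1,1696), (32,53), (53,32), (1696,1)
Total ordered pairs: 4


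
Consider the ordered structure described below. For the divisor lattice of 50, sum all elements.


sigma(n) = sum of divisors.
Divisors of 50: [1, 2, 5, 10, 25, 50]
Sum = 93


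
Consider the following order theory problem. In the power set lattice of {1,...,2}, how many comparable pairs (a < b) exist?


A comparable pair {a,b} has a < b or b < a in the order.
Count unordered pairs where one element is strictly below the other.
Examples: {{},{1}}, {{},{2}}, {{},{1,2}}, {{1},{1,2}}, ...
Total comparable pairs: 5


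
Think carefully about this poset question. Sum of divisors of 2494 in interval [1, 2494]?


Interval [1,2494] in divisors of 2494: [1, 2, 29, 43, 58, 86, 1247, 2494]
Sum = 3960


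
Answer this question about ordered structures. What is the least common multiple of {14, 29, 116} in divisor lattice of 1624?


In a divisor lattice, join = lcm (least common multiple).
Compute lcm iteratively: start with first element, then lcm(current, next).
Elements: [14, 29, 116]
lcm(14,29) = 406
lcm(406,116) = 812
Final lcm = 812


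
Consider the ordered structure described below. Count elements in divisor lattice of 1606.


Divisors of 1606: [1, 2, 11, 22, 73, 146, 803, 1606]
Count: 8


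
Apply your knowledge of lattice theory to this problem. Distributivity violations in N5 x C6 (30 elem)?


Distributive law: a ^ (b v c) = (a ^ b) v (a ^ c).
Check all 30^3 = 27000 ordered triples (a,b,c).
  e.g. a=(b,0), b=(a,0), c=(c,0): lhs=(b,0) != rhs=(a,0)
  e.g. a=(b,0), b=(a,0), c=(c,1): lhs=(b,0) != rhs=(a,0)
Total violating triples: 432


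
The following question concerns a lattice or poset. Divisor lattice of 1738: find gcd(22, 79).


In a divisor lattice, meet = gcd (greatest common divisor).
By Euclidean algorithm or factoring: gcd(22,79) = 1


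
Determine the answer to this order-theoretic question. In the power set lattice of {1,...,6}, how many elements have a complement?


An element a is complemented if some b has a meet b = bottom, a join b = top.
every subset A has complement S\A, so all elements are complemented.
Complemented elements: {}, {1}, {2}, {3}, {4}, {5}, ... (58 more)
Count: 64


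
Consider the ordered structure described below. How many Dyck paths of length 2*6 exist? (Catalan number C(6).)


C(n) = C(2n, n) / (n+1).
C(12, 6) = 924
C(6) = 924 / 7 = 132


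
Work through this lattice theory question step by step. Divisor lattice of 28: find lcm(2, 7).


In a divisor lattice, join = lcm (least common multiple).
gcd(2,7) = 1
lcm(2,7) = 2*7/gcd = 14/1 = 14


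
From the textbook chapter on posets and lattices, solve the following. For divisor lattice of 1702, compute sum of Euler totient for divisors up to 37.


Divisors of 1702 up to 37: [1, 2, 23, 37]
phi values: [1, 1, 22, 36]
Sum = 60


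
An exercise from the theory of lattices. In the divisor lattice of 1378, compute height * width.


Height = length of longest chain minus 1; width = size of largest antichain.
A maximum chain: 1 | 53 | 689 | 1378  (height 3).
A maximum antichain: {2, 13, 53}  (width 3).
Product = 3 * 3 = 9


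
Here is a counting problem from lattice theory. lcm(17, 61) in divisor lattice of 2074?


Join=lcm.
gcd(17,61)=1
lcm=1037


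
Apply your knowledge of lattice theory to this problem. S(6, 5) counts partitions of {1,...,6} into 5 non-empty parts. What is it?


S(n,k) = k*S(n-1,k) + S(n-1,k-1).
S(5,5) = 1, S(5,4) = 10
S(6,5) = 5*1 + 10 = 5 + 10
S(6,5) = 15


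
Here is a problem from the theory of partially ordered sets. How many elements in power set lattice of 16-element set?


Power set = 2^n.
2^16 = 65536


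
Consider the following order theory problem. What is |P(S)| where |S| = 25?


Power set = 2^n.
2^25 = 33554432


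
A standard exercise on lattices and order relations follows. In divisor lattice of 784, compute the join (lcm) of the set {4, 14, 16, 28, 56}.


In a divisor lattice, join = lcm (least common multiple).
Compute lcm iteratively: start with first element, then lcm(current, next).
Elements: [4, 14, 16, 28, 56]
lcm(4,14) = 28
lcm(28,16) = 112
lcm(112,28) = 112
lcm(112,56) = 112
Final lcm = 112


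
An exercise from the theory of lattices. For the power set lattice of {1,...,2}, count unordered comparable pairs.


A comparable pair {a,b} has a < b or b < a in the order.
Count unordered pairs where one element is strictly below the other.
Examples: {{},{1}}, {{},{2}}, {{},{1,2}}, {{1},{1,2}}, ...
Total comparable pairs: 5


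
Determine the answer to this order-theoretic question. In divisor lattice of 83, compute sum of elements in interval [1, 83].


Interval [1,83] in divisors of 83: [1, 83]
Sum = 84


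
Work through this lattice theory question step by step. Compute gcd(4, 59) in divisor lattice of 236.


In a divisor lattice, meet = gcd (greatest common divisor).
By Euclidean algorithm or factoring: gcd(4,59) = 1


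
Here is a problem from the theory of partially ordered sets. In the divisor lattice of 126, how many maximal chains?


A maximal chain goes from the minimum element to a maximal element via cover relations.
Counting all min-to-max paths in the cover graph.
Total maximal chains: 12


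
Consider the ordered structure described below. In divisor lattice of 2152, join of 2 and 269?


In a divisor lattice, join = lcm (least common multiple).
gcd(2,269) = 1
lcm(2,269) = 2*269/gcd = 538/1 = 538


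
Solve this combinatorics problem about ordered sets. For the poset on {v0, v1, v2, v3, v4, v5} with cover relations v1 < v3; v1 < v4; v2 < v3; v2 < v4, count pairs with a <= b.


The order relation is {(a,b) : a <= b}, reflexive so it includes (a,a).
Examples: (v0,v0), (v1,v1), (v1,v3), (v1,v4), (v2,v2), ...
Total ordered pairs: 10


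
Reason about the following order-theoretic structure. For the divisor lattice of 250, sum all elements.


sigma(n) = sum of divisors.
Divisors of 250: [1, 2, 5, 10, 25, 50, 125, 250]
Sum = 468


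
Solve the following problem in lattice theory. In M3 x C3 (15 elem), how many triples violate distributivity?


Distributive law: a ^ (b v c) = (a ^ b) v (a ^ c).
Check all 15^3 = 3375 ordered triples (a,b,c).
  e.g. a=(a1,0), b=(a2,0), c=(a3,0): lhs=(a1,0) != rhs=(0,0)
  e.g. a=(a1,0), b=(a2,0), c=(a3,1): lhs=(a1,0) != rhs=(0,0)
Total violating triples: 162


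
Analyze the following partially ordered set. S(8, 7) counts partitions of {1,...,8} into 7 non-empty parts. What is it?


S(n,k) = k*S(n-1,k) + S(n-1,k-1).
S(7,7) = 1, S(7,6) = 21
S(8,7) = 7*1 + 21 = 7 + 21
S(8,7) = 28


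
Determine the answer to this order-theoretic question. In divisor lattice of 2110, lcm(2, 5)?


Join=lcm.
gcd(2,5)=1
lcm=10


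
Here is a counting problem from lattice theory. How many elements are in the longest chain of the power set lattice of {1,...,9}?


A chain is a totally ordered subset; we count the number of elements in a maximum chain.
Compute, for each element x, the size of the longest chain ending at x:
  {}: 1
  {1}: 2
  {2}: 2
  {3}: 2
  {4}: 2
  {5}: 2
  ...
A maximum chain: {} < {1} < {1,2} < {1,2,3} < {1,2,3,4} < {1,2,3,4,5} < {1,2,3,4,5,6} < {1,2,3,4,5,6,7} < {1,2,3,4,5,6,7,8} < {1,2,3,4,5,6,7,8,9}
Number of elements in the longest chain: 10


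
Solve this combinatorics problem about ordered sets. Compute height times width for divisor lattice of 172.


Height = length of longest chain minus 1; width = size of largest antichain.
A maximum chain: 1 | 43 | 86 | 172  (height 3).
A maximum antichain: {2, 43}  (width 2).
Product = 3 * 2 = 6


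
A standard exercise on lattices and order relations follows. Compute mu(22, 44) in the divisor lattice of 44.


In a divisor lattice, mu(a,b) = mu(b/a) where mu is the classical Mobius function.
b/a = 44/22 = 2
Prime factorization of 2: primes [2]
2 is squarefree with 1 prime factor(s), so mu(2) = (-1)^1 = -1


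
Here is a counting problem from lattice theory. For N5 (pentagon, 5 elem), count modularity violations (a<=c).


Modular law: if a <= c then a v (b ^ c) = (a v b) ^ c.
Check all triples (a,b,c) with a <= c among 5 elements.
  e.g. a=a, b=c, c=b: lhs=a != rhs=b
Total violating triples: 1


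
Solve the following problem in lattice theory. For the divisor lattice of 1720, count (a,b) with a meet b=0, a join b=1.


Complement pair (a,b): a meet b = bottom, a join b = top.
Here: gcd(a,b)=1 and lcm(a,b)=1720, i.e. a*b=1720 with a,b coprime.
Pairs found: (1,1720), (5,344), (8,215), (40,43), ... (4 more)
Total ordered pairs: 8


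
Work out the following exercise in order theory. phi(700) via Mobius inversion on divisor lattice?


phi(n) = n * prod_{p|n} (1 - 1/p).
Prime divisors of 700: [2, 5, 7]
phi(700) = 700 * (1 - 1/2) * (1 - 1/5) * (1 - 1/7)
phi(700) = 240


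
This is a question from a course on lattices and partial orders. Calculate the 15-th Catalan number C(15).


C(n) = C(2n, n) / (n+1).
C(30, 15) = 155117520
C(15) = 155117520 / 16 = 9694845


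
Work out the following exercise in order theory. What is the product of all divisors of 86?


Divisors of 86: [1, 2, 43, 86]
Product = n^(d(n)/2) = 86^(4/2)
Product = 7396


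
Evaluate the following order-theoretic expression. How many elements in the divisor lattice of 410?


Divisors of 410: [1, 2, 5, 10, 41, 82, 205, 410]
Count: 8


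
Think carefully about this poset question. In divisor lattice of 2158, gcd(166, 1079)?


Meet=gcd.
gcd(166,1079)=83


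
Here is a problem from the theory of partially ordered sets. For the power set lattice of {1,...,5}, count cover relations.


A cover relation a -< b holds when a < b with no c strictly between.
Cover relations:
  {} -< {1}
  {} -< {2}
  {} -< {3}
  {} -< {4}
  {} -< {5}
  {1} -< {1,2}
  {1} -< {1,3}
  {1} -< {1,4}
  ...72 more
Total: 80


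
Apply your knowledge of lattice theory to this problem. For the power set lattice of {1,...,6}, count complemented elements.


An element a is complemented if some b has a meet b = bottom, a join b = top.
every subset A has complement S\A, so all elements are complemented.
Complemented elements: {}, {1}, {2}, {3}, {4}, {5}, ... (58 more)
Count: 64


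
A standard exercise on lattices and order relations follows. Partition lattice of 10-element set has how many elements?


B(n) = number of set partitions of an n-element set.
B(n) satisfies the recurrence: B(n+1) = sum_k C(n,k)*B(k).
B(10) = 115975


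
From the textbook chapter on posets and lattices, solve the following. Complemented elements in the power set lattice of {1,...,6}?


An element a is complemented if some b has a meet b = bottom, a join b = top.
every subset A has complement S\A, so all elements are complemented.
Complemented elements: {}, {1}, {2}, {3}, {4}, {5}, ... (58 more)
Count: 64


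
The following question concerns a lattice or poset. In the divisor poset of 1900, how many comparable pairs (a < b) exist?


A comparable pair {a,b} has a < b or b < a in the order.
Count unordered pairs where one element is strictly below the other.
Examples: {1,2}, {1,4}, {1,5}, {1,10}, ...
Total comparable pairs: 90


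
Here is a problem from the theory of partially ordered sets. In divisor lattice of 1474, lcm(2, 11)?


Join=lcm.
gcd(2,11)=1
lcm=22


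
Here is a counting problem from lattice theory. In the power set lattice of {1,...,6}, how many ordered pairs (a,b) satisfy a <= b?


The order relation is {(a,b) : a <= b}, reflexive so it includes (a,a).
Examples: ({},{}), ({},{1,2}), ({},{1,2,3}), ({},{1,2,3,4}), ({},{1,2,3,4,5}), ...
Total ordered pairs: 729


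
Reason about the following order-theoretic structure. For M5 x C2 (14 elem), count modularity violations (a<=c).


Modular law: if a <= c then a v (b ^ c) = (a v b) ^ c.
Check all triples (a,b,c) with a <= c among 14 elements.
This lattice is modular (diamonds M_m and their chain-products are modular).
Total violating triples: 0


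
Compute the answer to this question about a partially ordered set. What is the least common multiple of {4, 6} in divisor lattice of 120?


In a divisor lattice, join = lcm (least common multiple).
Compute lcm iteratively: start with first element, then lcm(current, next).
Elements: [4, 6]
lcm(4,6) = 12
Final lcm = 12


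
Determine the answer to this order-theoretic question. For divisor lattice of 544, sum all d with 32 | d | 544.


Interval [32,544] in divisors of 544: [32, 544]
Sum = 576


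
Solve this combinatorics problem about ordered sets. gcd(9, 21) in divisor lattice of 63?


Meet=gcd.
gcd(9,21)=3


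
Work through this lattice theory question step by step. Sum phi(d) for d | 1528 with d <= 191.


Divisors of 1528 up to 191: [1, 2, 4, 8, 191]
phi values: [1, 1, 2, 4, 190]
Sum = 198


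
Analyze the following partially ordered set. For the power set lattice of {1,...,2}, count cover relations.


A cover relation a -< b holds when a < b with no c strictly between.
Cover relations:
  {} -< {1}
  {} -< {2}
  {1} -< {1,2}
  {2} -< {1,2}
Total: 4


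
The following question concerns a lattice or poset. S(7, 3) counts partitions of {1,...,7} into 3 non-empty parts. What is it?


S(n,k) = k*S(n-1,k) + S(n-1,k-1).
S(6,3) = 90, S(6,2) = 31
S(7,3) = 3*90 + 31 = 270 + 31
S(7,3) = 301


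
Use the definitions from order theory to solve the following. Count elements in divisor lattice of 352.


Divisors of 352: [1, 2, 4, 8, 11, 16, 22, 32, 44, 88, 176, 352]
Count: 12


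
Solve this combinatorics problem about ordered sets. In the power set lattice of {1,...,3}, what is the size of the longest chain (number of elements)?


A chain is a totally ordered subset; we count the number of elements in a maximum chain.
Compute, for each element x, the size of the longest chain ending at x:
  {}: 1
  {1}: 2
  {2}: 2
  {3}: 2
  {1,2}: 3
  {1,3}: 3
  ...
A maximum chain: {} < {1} < {1,2} < {1,2,3}
Number of elements in the longest chain: 4


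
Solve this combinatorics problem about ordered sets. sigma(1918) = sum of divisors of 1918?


sigma(n) = sum of divisors.
Divisors of 1918: [1, 2, 7, 14, 137, 274, 959, 1918]
Sum = 3312


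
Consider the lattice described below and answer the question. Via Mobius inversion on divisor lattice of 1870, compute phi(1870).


phi(n) = n * prod_{p|n} (1 - 1/p).
Prime divisors of 1870: [2, 5, 11, 17]
phi(1870) = 1870 * (1 - 1/2) * (1 - 1/5) * (1 - 1/11) * (1 - 1/17)
phi(1870) = 640


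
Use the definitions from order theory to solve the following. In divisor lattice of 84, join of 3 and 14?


In a divisor lattice, join = lcm (least common multiple).
gcd(3,14) = 1
lcm(3,14) = 3*14/gcd = 42/1 = 42


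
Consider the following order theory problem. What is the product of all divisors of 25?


Divisors of 25: [1, 5, 25]
Product = n^(d(n)/2) = 25^(3/2)
Product = 125


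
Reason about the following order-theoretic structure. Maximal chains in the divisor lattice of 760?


A maximal chain goes from the minimum element to a maximal element via cover relations.
Counting all min-to-max paths in the cover graph.
Total maximal chains: 20


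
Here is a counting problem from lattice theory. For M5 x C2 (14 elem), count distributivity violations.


Distributive law: a ^ (b v c) = (a ^ b) v (a ^ c).
Check all 14^3 = 2744 ordered triples (a,b,c).
  e.g. a=(a1,0), b=(a2,0), c=(a3,0): lhs=(a1,0) != rhs=(0,0)
  e.g. a=(a1,0), b=(a2,0), c=(a3,1): lhs=(a1,0) != rhs=(0,0)
Total violating triples: 480


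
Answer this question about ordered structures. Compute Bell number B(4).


B(n) = number of set partitions of an n-element set.
B(n) satisfies the recurrence: B(n+1) = sum_k C(n,k)*B(k).
B(4) = 15


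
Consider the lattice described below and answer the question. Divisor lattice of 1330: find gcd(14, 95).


In a divisor lattice, meet = gcd (greatest common divisor).
By Euclidean algorithm or factoring: gcd(14,95) = 1


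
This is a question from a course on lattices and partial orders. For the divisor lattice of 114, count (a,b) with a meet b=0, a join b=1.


Complement pair (a,b): a meet b = bottom, a join b = top.
Here: gcd(a,b)=1 and lcm(a,b)=114, i.e. a*b=114 with a,b coprime.
Pairs found: (1,114), (2,57), (3,38), (6,19), ... (4 more)
Total ordered pairs: 8


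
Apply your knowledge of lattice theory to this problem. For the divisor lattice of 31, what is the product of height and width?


Height = length of longest chain minus 1; width = size of largest antichain.
A maximum chain: 1 | 31  (height 1).
A maximum antichain: {1}  (width 1).
Product = 1 * 1 = 1


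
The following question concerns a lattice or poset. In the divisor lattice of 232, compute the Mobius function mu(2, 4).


In a divisor lattice, mu(a,b) = mu(b/a) where mu is the classical Mobius function.
b/a = 4/2 = 2
Prime factorization of 2: primes [2]
2 is squarefree with 1 prime factor(s), so mu(2) = (-1)^1 = -1


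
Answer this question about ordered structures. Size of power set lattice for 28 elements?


Power set = 2^n.
2^28 = 268435456


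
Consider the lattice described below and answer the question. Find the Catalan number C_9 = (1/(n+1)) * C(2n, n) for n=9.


C(n) = C(2n, n) / (n+1).
C(18, 9) = 48620
C(9) = 48620 / 10 = 4862


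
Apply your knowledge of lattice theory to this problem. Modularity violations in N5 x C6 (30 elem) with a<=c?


Modular law: if a <= c then a v (b ^ c) = (a v b) ^ c.
Check all triples (a,b,c) with a <= c among 30 elements.
  e.g. a=(a,0), b=(c,0), c=(b,0): lhs=(a,0) != rhs=(b,0)
  e.g. a=(a,0), b=(c,1), c=(b,0): lhs=(a,0) != rhs=(b,0)
Total violating triples: 126


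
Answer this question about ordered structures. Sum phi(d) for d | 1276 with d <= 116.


Divisors of 1276 up to 116: [1, 2, 4, 11, 22, 29, 44, 58, 116]
phi values: [1, 1, 2, 10, 10, 28, 20, 28, 56]
Sum = 156


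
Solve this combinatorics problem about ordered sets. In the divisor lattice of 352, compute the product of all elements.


Divisors of 352: [1, 2, 4, 8, 11, 16, 22, 32, 44, 88, 176, 352]
Product = n^(d(n)/2) = 352^(12/2)
Product = 1902199139467264


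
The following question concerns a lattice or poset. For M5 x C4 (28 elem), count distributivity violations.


Distributive law: a ^ (b v c) = (a ^ b) v (a ^ c).
Check all 28^3 = 21952 ordered triples (a,b,c).
  e.g. a=(a1,0), b=(a2,0), c=(a3,0): lhs=(a1,0) != rhs=(0,0)
  e.g. a=(a1,0), b=(a2,0), c=(a3,1): lhs=(a1,0) != rhs=(0,0)
Total violating triples: 3840


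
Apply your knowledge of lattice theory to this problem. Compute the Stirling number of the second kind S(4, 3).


S(n,k) = k*S(n-1,k) + S(n-1,k-1).
S(3,3) = 1, S(3,2) = 3
S(4,3) = 3*1 + 3 = 3 + 3
S(4,3) = 6


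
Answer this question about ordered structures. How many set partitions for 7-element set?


B(n) = number of set partitions of an n-element set.
B(n) satisfies the recurrence: B(n+1) = sum_k C(n,k)*B(k).
B(7) = 877


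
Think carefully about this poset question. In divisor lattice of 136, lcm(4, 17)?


Join=lcm.
gcd(4,17)=1
lcm=68


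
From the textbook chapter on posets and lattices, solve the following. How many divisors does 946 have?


Divisors of 946: [1, 2, 11, 22, 43, 86, 473, 946]
Count: 8


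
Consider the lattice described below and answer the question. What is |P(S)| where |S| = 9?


Power set = 2^n.
2^9 = 512


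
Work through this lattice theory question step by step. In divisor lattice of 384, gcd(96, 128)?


Meet=gcd.
gcd(96,128)=32


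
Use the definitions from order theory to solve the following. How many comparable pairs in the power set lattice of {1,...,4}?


A comparable pair {a,b} has a < b or b < a in the order.
Count unordered pairs where one element is strictly below the other.
Examples: {{},{1}}, {{},{2}}, {{},{3}}, {{},{4}}, ...
Total comparable pairs: 65


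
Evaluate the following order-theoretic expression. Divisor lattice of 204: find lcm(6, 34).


In a divisor lattice, join = lcm (least common multiple).
gcd(6,34) = 2
lcm(6,34) = 6*34/gcd = 204/2 = 102


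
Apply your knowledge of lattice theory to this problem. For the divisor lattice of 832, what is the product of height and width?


Height = length of longest chain minus 1; width = size of largest antichain.
A maximum chain: 1 | 13 | 26 | 52 | 104 | 208 | 416 | 832  (height 7).
A maximum antichain: {2, 13}  (width 2).
Product = 7 * 2 = 14


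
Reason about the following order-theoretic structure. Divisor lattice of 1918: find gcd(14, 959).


In a divisor lattice, meet = gcd (greatest common divisor).
By Euclidean algorithm or factoring: gcd(14,959) = 7


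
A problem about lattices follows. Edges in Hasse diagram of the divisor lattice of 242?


A cover relation a -< b holds when a < b with no c strictly between.
Cover relations:
  1 -< 2
  1 -< 11
  2 -< 22
  11 -< 22
  11 -< 121
  22 -< 242
  121 -< 242
Total: 7


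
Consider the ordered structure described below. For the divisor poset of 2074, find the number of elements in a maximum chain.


A chain is a totally ordered subset; we count the number of elements in a maximum chain.
Compute, for each element x, the size of the longest chain ending at x:
  1: 1
  2: 2
  17: 2
  61: 2
  34: 3
  122: 3
  ...
A maximum chain: 1 < 2 < 34 < 2074
Number of elements in the longest chain: 4


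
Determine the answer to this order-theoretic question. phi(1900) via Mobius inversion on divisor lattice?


phi(n) = n * prod_{p|n} (1 - 1/p).
Prime divisors of 1900: [2, 5, 19]
phi(1900) = 1900 * (1 - 1/2) * (1 - 1/5) * (1 - 1/19)
phi(1900) = 720


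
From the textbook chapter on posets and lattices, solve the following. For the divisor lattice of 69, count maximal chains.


A maximal chain goes from the minimum element to a maximal element via cover relations.
Counting all min-to-max paths in the cover graph.
Total maximal chains: 2


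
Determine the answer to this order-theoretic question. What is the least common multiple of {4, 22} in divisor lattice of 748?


In a divisor lattice, join = lcm (least common multiple).
Compute lcm iteratively: start with first element, then lcm(current, next).
Elements: [4, 22]
lcm(4,22) = 44
Final lcm = 44


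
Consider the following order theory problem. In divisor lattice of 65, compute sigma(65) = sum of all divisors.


sigma(n) = sum of divisors.
Divisors of 65: [1, 5, 13, 65]
Sum = 84


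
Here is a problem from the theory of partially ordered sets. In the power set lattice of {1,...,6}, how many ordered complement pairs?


Complement pair (a,b): a meet b = bottom, a join b = top.
Here: A intersect B = {} and A union B = {1,...,6}.
Pairs found: ({},{1,2,3,4,5,6}), ({1},{2,3,4,5,6}), ({2},{1,3,4,5,6}), ({3},{1,2,4,5,6}), ... (60 more)
Total ordered pairs: 64


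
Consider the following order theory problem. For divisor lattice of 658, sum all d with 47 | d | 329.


Interval [47,329] in divisors of 658: [47, 329]
Sum = 376


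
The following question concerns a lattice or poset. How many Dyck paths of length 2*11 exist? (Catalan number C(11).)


C(n) = C(2n, n) / (n+1).
C(22, 11) = 705432
C(11) = 705432 / 12 = 58786


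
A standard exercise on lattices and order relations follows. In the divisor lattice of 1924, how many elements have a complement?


An element a is complemented if some b has a meet b = bottom, a join b = top.
a is complemented iff gcd(a, n/a)=1, i.e. a is a unitary divisor of 1924.
Complemented elements: 1, 4, 13, 37, 52, 148, ... (2 more)
Count: 8


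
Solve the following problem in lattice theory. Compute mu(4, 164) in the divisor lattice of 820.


In a divisor lattice, mu(a,b) = mu(b/a) where mu is the classical Mobius function.
b/a = 164/4 = 41
Prime factorization of 41: primes [41]
41 is squarefree with 1 prime factor(s), so mu(41) = (-1)^1 = -1


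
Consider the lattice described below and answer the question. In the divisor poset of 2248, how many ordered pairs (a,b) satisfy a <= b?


The order relation is {(a,b) : a <= b}, reflexive so it includes (a,a).
Examples: (1,1), (1,1124), (1,2), (1,2248), (1,281), ...
Total ordered pairs: 30


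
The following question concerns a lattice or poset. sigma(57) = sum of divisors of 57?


sigma(n) = sum of divisors.
Divisors of 57: [1, 3, 19, 57]
Sum = 80


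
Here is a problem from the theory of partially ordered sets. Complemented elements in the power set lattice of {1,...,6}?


An element a is complemented if some b has a meet b = bottom, a join b = top.
every subset A has complement S\A, so all elements are complemented.
Complemented elements: {}, {1}, {2}, {3}, {4}, {5}, ... (58 more)
Count: 64


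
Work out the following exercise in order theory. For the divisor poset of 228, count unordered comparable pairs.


A comparable pair {a,b} has a < b or b < a in the order.
Count unordered pairs where one element is strictly below the other.
Examples: {1,2}, {1,3}, {1,4}, {1,6}, ...
Total comparable pairs: 42


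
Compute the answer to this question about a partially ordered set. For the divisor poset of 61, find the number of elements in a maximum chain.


A chain is a totally ordered subset; we count the number of elements in a maximum chain.
Compute, for each element x, the size of the longest chain ending at x:
  1: 1
  61: 2
A maximum chain: 1 < 61
Number of elements in the longest chain: 2


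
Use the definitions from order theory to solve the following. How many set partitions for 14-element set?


B(n) = number of set partitions of an n-element set.
B(n) satisfies the recurrence: B(n+1) = sum_k C(n,k)*B(k).
B(14) = 190899322


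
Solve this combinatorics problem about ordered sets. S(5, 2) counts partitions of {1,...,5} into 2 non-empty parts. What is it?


S(n,k) = k*S(n-1,k) + S(n-1,k-1).
S(4,2) = 7, S(4,1) = 1
S(5,2) = 2*7 + 1 = 14 + 1
S(5,2) = 15


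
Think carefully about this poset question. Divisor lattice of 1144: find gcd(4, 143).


In a divisor lattice, meet = gcd (greatest common divisor).
By Euclidean algorithm or factoring: gcd(4,143) = 1


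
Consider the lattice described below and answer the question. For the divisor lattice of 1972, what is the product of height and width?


Height = length of longest chain minus 1; width = size of largest antichain.
A maximum chain: 1 | 29 | 493 | 986 | 1972  (height 4).
A maximum antichain: {4, 34, 58, 493}  (width 4).
Product = 4 * 4 = 16


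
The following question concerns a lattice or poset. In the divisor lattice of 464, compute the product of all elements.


Divisors of 464: [1, 2, 4, 8, 16, 29, 58, 116, 232, 464]
Product = n^(d(n)/2) = 464^(10/2)
Product = 21507498573824


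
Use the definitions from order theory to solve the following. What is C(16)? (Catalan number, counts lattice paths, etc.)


C(n) = C(2n, n) / (n+1).
C(32, 16) = 601080390
C(16) = 601080390 / 17 = 35357670


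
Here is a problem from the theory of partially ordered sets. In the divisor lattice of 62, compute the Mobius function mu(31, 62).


In a divisor lattice, mu(a,b) = mu(b/a) where mu is the classical Mobius function.
b/a = 62/31 = 2
Prime factorization of 2: primes [2]
2 is squarefree with 1 prime factor(s), so mu(2) = (-1)^1 = -1


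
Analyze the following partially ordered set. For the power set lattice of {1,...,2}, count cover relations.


A cover relation a -< b holds when a < b with no c strictly between.
Cover relations:
  {} -< {1}
  {} -< {2}
  {1} -< {1,2}
  {2} -< {1,2}
Total: 4


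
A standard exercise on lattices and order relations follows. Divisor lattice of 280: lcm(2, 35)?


Join=lcm.
gcd(2,35)=1
lcm=70


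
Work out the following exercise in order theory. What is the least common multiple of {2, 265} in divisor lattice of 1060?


In a divisor lattice, join = lcm (least common multiple).
Compute lcm iteratively: start with first element, then lcm(current, next).
Elements: [2, 265]
lcm(2,265) = 530
Final lcm = 530


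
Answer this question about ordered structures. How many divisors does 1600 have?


Divisors of 1600: [1, 2, 4, 5, 8, 10, 16, 20, 25, 32, 40, 50, 64, 80, 100, 160, 200, 320, 400, 800, 1600]
Count: 21


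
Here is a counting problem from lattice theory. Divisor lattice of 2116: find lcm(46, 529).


In a divisor lattice, join = lcm (least common multiple).
gcd(46,529) = 23
lcm(46,529) = 46*529/gcd = 24334/23 = 1058


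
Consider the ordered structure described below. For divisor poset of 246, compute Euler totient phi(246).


phi(n) = n * prod_{p|n} (1 - 1/p).
Prime divisors of 246: [2, 3, 41]
phi(246) = 246 * (1 - 1/2) * (1 - 1/3) * (1 - 1/41)
phi(246) = 80


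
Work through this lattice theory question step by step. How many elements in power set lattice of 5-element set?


Power set = 2^n.
2^5 = 32


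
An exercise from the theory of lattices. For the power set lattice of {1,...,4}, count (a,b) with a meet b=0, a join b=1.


Complement pair (a,b): a meet b = bottom, a join b = top.
Here: A intersect B = {} and A union B = {1,...,4}.
Pairs found: ({},{1,2,3,4}), ({1},{2,3,4}), ({2},{1,3,4}), ({3},{1,2,4}), ... (12 more)
Total ordered pairs: 16


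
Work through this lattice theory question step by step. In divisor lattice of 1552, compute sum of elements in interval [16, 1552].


Interval [16,1552] in divisors of 1552: [16, 1552]
Sum = 1568


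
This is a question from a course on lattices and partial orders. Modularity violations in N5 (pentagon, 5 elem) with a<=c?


Modular law: if a <= c then a v (b ^ c) = (a v b) ^ c.
Check all triples (a,b,c) with a <= c among 5 elements.
  e.g. a=a, b=c, c=b: lhs=a != rhs=b
Total violating triples: 1


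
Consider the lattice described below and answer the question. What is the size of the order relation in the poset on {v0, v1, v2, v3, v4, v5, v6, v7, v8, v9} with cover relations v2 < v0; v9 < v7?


The order relation is {(a,b) : a <= b}, reflexive so it includes (a,a).
Examples: (v0,v0), (v1,v1), (v2,v0), (v2,v2), (v3,v3), ...
Total ordered pairs: 12


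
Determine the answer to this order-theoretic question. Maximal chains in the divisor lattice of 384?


A maximal chain goes from the minimum element to a maximal element via cover relations.
Counting all min-to-max paths in the cover graph.
Total maximal chains: 8


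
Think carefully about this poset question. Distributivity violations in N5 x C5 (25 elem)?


Distributive law: a ^ (b v c) = (a ^ b) v (a ^ c).
Check all 25^3 = 15625 ordered triples (a,b,c).
  e.g. a=(b,0), b=(a,0), c=(c,0): lhs=(b,0) != rhs=(a,0)
  e.g. a=(b,0), b=(a,0), c=(c,1): lhs=(b,0) != rhs=(a,0)
Total violating triples: 250


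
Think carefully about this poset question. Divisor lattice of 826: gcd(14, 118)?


Meet=gcd.
gcd(14,118)=2


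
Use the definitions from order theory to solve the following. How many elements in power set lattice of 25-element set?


Power set = 2^n.
2^25 = 33554432


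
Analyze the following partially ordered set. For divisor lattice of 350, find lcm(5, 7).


In a divisor lattice, join = lcm (least common multiple).
Compute lcm iteratively: start with first element, then lcm(current, next).
Elements: [5, 7]
lcm(5,7) = 35
Final lcm = 35


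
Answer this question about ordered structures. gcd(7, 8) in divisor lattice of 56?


Meet=gcd.
gcd(7,8)=1


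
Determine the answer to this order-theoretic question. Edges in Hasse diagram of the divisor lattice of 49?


A cover relation a -< b holds when a < b with no c strictly between.
Cover relations:
  1 -< 7
  7 -< 49
Total: 2


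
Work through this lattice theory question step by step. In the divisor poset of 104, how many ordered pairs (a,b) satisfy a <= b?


The order relation is {(a,b) : a <= b}, reflexive so it includes (a,a).
Examples: (1,1), (1,104), (1,13), (1,2), (1,26), ...
Total ordered pairs: 30


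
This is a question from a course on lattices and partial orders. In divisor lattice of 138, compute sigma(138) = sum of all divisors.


sigma(n) = sum of divisors.
Divisors of 138: [1, 2, 3, 6, 23, 46, 69, 138]
Sum = 288


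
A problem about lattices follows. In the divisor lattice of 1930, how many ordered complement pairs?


Complement pair (a,b): a meet b = bottom, a join b = top.
Here: gcd(a,b)=1 and lcm(a,b)=1930, i.e. a*b=1930 with a,b coprime.
Pairs found: (1,1930), (2,965), (5,386), (10,193), ... (4 more)
Total ordered pairs: 8


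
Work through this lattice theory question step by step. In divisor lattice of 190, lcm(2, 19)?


Join=lcm.
gcd(2,19)=1
lcm=38


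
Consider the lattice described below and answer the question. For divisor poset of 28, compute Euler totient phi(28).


phi(n) = n * prod_{p|n} (1 - 1/p).
Prime divisors of 28: [2, 7]
phi(28) = 28 * (1 - 1/2) * (1 - 1/7)
phi(28) = 12
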